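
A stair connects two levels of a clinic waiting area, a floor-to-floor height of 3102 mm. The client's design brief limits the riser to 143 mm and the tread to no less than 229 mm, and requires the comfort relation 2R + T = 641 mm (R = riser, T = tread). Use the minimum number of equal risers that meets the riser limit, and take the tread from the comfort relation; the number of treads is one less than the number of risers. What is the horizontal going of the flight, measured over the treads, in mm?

7539 mm

3102 / 143 = 21.69, so 22 risers are needed.
Riser R = 3102 / 22 = 141 mm, within the 143 mm limit.
From 2R + T = 641: T = 641 − 282 = 359 mm.
Going = (22 − 1) × 359 = 7539 mm.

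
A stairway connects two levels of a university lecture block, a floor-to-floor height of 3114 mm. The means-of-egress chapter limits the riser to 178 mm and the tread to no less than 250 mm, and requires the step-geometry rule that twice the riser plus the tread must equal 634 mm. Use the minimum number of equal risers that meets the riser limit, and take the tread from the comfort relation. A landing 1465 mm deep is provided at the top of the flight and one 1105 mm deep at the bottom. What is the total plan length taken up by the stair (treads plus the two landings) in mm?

At most 178 each: 3114/178 = 17.49, giving 18 risers.
R = 3114 ÷ 18 = 173 mm.
T = 634 − 2·173 = 288 mm, which satisfies the 250 mm minimum.
Going = (18 − 1) × 288 = 4896 mm.
Enclosure = 4896 + 1465 + 1105 = 7466 mm.

7466 mm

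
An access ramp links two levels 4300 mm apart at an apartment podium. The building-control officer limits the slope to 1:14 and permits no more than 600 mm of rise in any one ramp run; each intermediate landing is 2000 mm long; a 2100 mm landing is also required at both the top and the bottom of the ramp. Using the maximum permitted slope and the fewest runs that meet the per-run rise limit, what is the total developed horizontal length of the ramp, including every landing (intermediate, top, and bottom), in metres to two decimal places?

78.40 m

4300 / 600 = 7.17, so 8 ramp runs are needed. That means 7 intermediate landings.
Horizontal run for 4300 mm of rise at 1:14 is 4300 × 14 = 60200 mm.
7 intermediate landings contribute 7 × 2000 = 14000 mm.
Top and bottom landings: 2 × 2100 = 4200 mm.
Total = 60200 + 14000 + 4200 = 78400 mm.
= 78.40 m.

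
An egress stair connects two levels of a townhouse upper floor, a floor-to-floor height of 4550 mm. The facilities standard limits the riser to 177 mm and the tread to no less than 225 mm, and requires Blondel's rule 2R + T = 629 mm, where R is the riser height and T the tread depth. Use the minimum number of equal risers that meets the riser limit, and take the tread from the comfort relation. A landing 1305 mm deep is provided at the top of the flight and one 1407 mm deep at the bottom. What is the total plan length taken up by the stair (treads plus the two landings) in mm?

⌈4550/177⌉ = 26 risers.
R = 4550 ÷ 26 = 175 mm.
From 2R + T = 629: T = 629 − 350 = 279 mm.
Treads = 26 − 1 = 25; going = 25 × 279 = 6975 mm.
Enclosure = 6975 + 1305 + 1407 = 9687 mm.

9687 mm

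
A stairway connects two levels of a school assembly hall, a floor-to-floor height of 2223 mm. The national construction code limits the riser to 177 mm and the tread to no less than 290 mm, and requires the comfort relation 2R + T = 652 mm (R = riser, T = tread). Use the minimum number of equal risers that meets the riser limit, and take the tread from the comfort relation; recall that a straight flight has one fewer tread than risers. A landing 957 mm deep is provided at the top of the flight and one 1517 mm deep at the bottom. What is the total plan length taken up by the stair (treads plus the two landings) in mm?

6194 mm

At most 177 each: 2223/177 = 12.56, giving 13 risers.
Each riser is 2223/13 = 171 mm (≤ 177 mm).
From 2R + T = 652: T = 652 − 342 = 310 mm.
Going = (13 − 1) × 310 = 3720 mm.
Enclosure = 3720 + 957 + 1517 = 6194 mm.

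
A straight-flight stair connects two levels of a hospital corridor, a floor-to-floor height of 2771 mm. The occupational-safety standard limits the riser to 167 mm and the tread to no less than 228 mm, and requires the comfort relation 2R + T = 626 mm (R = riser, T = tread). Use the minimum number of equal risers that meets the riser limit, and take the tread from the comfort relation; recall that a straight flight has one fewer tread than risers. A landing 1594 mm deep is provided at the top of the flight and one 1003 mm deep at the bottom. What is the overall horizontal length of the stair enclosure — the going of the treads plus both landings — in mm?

7397 mm

2771 / 167 = 16.59, so 17 risers are needed.
R = 2771 ÷ 17 = 163 mm.
From 2R + T = 626: T = 626 − 326 = 300 mm.
Treads = 17 − 1 = 16; going = 16 × 300 = 4800 mm.
Enclosure = 4800 + 1594 + 1003 = 7397 mm.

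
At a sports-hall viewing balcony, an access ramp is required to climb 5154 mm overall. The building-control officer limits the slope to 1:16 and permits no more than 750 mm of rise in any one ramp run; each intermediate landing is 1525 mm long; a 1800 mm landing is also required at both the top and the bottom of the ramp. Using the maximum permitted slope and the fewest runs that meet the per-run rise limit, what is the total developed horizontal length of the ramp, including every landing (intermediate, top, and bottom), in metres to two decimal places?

95.21 m

5154 / 750 = 6.872 → round up to 7 ramp runs. That means 6 intermediate landings.
Ramp run (horizontal) at 1:16: 5154 × 16 = 82464 mm.
6 intermediate landings contribute 6 × 1525 = 9150 mm.
Top and bottom landings: 2 × 1800 = 3600 mm.
Total = 82464 + 9150 + 3600 = 95214 mm.
= 95.21 m.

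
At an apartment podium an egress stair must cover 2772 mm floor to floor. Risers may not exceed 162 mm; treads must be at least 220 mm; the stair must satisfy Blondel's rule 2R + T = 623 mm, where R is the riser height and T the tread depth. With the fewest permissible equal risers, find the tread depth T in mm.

315 mm

At most 162 each: 2772/162 = 17.11, giving 18 risers.
R = 2772 ÷ 18 = 154 mm.
T = 623 − 2·154 = 315 mm, which satisfies the 220 mm minimum.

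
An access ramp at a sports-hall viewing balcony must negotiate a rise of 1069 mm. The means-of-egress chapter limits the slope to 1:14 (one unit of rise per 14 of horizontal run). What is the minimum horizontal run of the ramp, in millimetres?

At 1:14 the run is 14 × 1069 = 14966 mm.

14966 mm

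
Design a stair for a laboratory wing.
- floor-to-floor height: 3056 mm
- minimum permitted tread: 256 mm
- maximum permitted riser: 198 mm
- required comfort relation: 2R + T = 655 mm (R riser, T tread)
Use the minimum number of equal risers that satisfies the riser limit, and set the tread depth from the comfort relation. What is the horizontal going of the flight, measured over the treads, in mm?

4095 mm

3056 / 198 = 15.43, so 16 risers are needed.
Each riser is 3056/16 = 191 mm (≤ 198 mm).
From 2R + T = 655: T = 655 − 382 = 273 mm.
16 risers give 15 treads; going = 15 × 273 = 4095 mm.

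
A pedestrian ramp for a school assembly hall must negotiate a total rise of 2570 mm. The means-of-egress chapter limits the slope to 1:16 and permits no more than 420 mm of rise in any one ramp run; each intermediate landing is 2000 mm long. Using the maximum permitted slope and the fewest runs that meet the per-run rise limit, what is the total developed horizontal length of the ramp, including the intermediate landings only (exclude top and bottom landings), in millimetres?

53120 mm

2570 / 420 = 6.119 → round up to 7 ramp runs. That means 6 intermediate landings.
Horizontal run for 2570 mm of rise at 1:16 is 2570 × 16 = 41120 mm.
6 intermediate landings contribute 6 × 2000 = 12000 mm.
Total developed length = 41120 + 12000 = 53120 mm.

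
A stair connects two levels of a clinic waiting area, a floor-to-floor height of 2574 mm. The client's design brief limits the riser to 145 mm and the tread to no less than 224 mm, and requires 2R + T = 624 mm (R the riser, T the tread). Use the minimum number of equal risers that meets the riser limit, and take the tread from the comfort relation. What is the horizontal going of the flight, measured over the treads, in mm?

5746 mm

⌈2574/145⌉ = 18 risers.
R = 2574 ÷ 18 = 143 mm.
Tread T = 624 − 2 × 143 = 338 mm (≥ 224 mm).
18 risers give 17 treads; going = 17 × 338 = 5746 mm.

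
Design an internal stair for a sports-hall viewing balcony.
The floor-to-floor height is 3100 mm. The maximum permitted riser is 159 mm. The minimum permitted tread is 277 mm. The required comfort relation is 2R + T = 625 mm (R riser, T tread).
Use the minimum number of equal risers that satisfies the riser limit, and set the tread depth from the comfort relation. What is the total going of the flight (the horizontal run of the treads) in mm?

⌈3100/159⌉ = 20 risers.
Each riser is 3100/20 = 155 mm (≤ 159 mm).
From 2R + T = 625: T = 625 − 310 = 315 mm.
Treads = 20 − 1 = 19; going = 19 × 315 = 5985 mm.

5985 mm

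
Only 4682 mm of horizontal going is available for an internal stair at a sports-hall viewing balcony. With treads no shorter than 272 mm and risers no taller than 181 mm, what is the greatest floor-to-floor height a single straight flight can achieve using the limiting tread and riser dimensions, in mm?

4682 / 272 = 17.21, so 17 treads fit.
Risers = treads + 1 = 18.
Maximum height = 18 × 181 = 3258 mm.

3258 mm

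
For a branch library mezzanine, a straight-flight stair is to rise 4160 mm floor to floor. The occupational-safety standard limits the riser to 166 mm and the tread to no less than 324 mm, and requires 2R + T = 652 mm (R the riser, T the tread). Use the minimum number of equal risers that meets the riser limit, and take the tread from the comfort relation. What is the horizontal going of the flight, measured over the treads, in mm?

4160 / 166 = 25.06, so 26 risers are needed.
Riser R = 4160 / 26 = 160 mm, within the 166 mm limit.
From 2R + T = 652: T = 652 − 320 = 332 mm.
26 risers give 25 treads; going = 25 × 332 = 8300 mm.

8300 mm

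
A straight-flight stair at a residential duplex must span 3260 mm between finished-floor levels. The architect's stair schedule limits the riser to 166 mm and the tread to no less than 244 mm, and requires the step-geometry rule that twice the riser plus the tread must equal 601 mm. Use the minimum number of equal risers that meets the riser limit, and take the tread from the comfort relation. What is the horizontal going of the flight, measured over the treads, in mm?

5225 mm

3260 / 166 = 19.639 → round up to 20 risers.
Riser R = 3260 / 20 = 163 mm, within the 166 mm limit.
Tread T = 601 − 2 × 163 = 275 mm (≥ 244 mm).
Going = (20 − 1) × 275 = 5225 mm.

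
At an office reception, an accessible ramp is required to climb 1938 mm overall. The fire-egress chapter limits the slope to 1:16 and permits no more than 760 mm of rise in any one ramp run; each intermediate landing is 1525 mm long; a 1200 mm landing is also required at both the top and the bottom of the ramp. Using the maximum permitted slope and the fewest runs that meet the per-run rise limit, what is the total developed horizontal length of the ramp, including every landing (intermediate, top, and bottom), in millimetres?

At most 760 each: 1938/760 = 2.55, giving 3 ramp runs. That means 2 intermediate landings.
Ramp run (horizontal) at 1:16: 1938 × 16 = 31008 mm.
Intermediate landings: 2 × 1525 = 3050 mm.
Top and bottom landings: 2 × 1200 = 2400 mm.
Total = 31008 + 3050 + 2400 = 36458 mm.

36458 mm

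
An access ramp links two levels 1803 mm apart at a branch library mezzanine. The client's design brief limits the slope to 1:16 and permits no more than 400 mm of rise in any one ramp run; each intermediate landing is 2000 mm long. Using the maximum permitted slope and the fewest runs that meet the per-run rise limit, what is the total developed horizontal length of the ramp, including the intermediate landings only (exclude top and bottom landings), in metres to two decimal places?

36.85 m

⌈1803/400⌉ = 5 ramp runs. That means 4 intermediate landings.
Ramp run (horizontal) at 1:16: 1803 × 16 = 28848 mm.
4 intermediate landings contribute 4 × 2000 = 8000 mm.
Total developed length = 28848 + 8000 = 36848 mm.
= 36.85 m.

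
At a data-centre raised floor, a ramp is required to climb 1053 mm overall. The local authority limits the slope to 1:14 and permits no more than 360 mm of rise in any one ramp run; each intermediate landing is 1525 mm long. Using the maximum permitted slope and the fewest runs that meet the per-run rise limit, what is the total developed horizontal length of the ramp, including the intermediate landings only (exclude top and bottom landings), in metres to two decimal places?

17.79 m

At most 360 each: 1053/360 = 2.92, giving 3 ramp runs. That means 2 intermediate landings.
Horizontal run for 1053 mm of rise at 1:14 is 1053 × 14 = 14742 mm.
Intermediate landings: 2 × 1525 = 3050 mm.
Total developed length = 14742 + 3050 = 17792 mm.
= 17.79 m.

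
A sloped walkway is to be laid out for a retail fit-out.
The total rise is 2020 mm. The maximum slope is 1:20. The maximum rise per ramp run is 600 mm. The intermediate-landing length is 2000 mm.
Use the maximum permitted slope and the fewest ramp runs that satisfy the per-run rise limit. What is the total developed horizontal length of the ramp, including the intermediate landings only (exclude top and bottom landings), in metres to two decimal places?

At most 600 each: 2020/600 = 3.37, giving 4 ramp runs. That means 3 intermediate landings.
Ramp run (horizontal) at 1:20: 2020 × 20 = 40400 mm.
Intermediate landings: 3 × 2000 = 6000 mm.
Total developed length = 40400 + 6000 = 46400 mm.
= 46.40 m.

46.40 m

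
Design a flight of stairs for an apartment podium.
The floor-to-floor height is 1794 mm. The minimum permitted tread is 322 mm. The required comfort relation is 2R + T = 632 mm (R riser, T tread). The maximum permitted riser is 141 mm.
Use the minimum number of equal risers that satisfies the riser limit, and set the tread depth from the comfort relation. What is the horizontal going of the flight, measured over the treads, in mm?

4272 mm

⌈1794/141⌉ = 13 risers.
Each riser is 1794/13 = 138 mm (≤ 141 mm).
T = 632 − 2·138 = 356 mm, which satisfies the 322 mm minimum.
Going = (13 − 1) × 356 = 4272 mm.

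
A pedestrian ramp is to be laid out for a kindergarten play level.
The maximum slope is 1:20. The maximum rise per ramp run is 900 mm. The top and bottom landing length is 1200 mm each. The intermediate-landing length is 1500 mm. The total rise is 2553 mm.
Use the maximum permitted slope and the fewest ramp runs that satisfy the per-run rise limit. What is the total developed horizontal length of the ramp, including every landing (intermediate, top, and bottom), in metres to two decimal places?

2553 / 900 = 2.837 → round up to 3 ramp runs. That means 2 intermediate landings.
Horizontal run for 2553 mm of rise at 1:20 is 2553 × 20 = 51060 mm.
2 intermediate landings contribute 2 × 1500 = 3000 mm.
Top and bottom landings: 2 × 1200 = 2400 mm.
Total = 51060 + 3000 + 2400 = 56460 mm.
= 56.46 m.

56.46 m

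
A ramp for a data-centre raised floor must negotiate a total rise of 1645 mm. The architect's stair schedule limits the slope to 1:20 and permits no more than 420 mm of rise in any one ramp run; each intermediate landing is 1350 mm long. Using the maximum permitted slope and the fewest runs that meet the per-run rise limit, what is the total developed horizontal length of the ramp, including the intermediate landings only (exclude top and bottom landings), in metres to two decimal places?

At most 420 each: 1645/420 = 3.92, giving 4 ramp runs. That means 3 intermediate landings.
Ramp run (horizontal) at 1:20: 1645 × 20 = 32900 mm.
3 intermediate landings contribute 3 × 1350 = 4050 mm.
Total developed length = 32900 + 4050 = 36950 mm.
= 36.95 m.

36.95 m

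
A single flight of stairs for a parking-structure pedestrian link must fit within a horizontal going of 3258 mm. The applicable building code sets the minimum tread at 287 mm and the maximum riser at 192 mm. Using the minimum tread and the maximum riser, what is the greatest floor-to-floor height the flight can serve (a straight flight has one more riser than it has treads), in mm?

2304 mm

3258 / 287 = 11.35, so 11 treads fit.
Risers = treads + 1 = 12.
Maximum height = 12 × 192 = 2304 mm.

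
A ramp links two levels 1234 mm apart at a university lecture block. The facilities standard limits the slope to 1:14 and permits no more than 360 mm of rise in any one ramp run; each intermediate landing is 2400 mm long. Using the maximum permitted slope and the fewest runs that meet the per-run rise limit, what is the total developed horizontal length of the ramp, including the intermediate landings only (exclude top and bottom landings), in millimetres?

⌈1234/360⌉ = 4 ramp runs. That means 3 intermediate landings.
Horizontal run for 1234 mm of rise at 1:14 is 1234 × 14 = 17276 mm.
3 intermediate landings contribute 3 × 2400 = 7200 mm.
Total developed length = 17276 + 7200 = 24476 mm.

24476 mm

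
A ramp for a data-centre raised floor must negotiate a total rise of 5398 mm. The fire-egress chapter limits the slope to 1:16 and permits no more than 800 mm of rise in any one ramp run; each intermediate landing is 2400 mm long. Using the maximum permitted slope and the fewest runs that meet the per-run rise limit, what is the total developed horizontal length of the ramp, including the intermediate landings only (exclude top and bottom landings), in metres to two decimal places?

⌈5398/800⌉ = 7 ramp runs. That means 6 intermediate landings.
Horizontal run for 5398 mm of rise at 1:16 is 5398 × 16 = 86368 mm.
Intermediate landings: 6 × 2400 = 14400 mm.
Developed length = 86368 + 14400 = 100768 mm.
= 100.77 m.

100.77 m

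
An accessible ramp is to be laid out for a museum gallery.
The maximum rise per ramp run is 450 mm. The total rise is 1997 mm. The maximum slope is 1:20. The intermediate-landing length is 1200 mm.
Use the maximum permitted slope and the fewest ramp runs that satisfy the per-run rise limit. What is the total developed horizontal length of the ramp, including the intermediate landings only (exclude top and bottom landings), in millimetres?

44740 mm

⌈1997/450⌉ = 5 ramp runs. That means 4 intermediate landings.
Horizontal run for 1997 mm of rise at 1:20 is 1997 × 20 = 39940 mm.
Intermediate landings: 4 × 1200 = 4800 mm.
Developed length = 39940 + 4800 = 44740 mm.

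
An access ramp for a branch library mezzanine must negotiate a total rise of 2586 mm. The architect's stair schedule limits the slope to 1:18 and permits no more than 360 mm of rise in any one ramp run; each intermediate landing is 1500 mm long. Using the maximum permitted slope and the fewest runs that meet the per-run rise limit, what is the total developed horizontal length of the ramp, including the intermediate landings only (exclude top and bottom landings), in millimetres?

57048 mm

At most 360 each: 2586/360 = 7.18, giving 8 ramp runs. That means 7 intermediate landings.
Horizontal run for 2586 mm of rise at 1:18 is 2586 × 18 = 46548 mm.
7 intermediate landings contribute 7 × 1500 = 10500 mm.
Total developed length = 46548 + 10500 = 57048 mm.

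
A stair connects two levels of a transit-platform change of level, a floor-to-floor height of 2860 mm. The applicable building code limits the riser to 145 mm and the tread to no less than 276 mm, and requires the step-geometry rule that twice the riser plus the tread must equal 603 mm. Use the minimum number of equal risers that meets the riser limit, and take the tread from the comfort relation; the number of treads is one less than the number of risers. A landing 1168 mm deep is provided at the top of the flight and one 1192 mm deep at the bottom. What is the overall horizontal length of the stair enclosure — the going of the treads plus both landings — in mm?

At most 145 each: 2860/145 = 19.72, giving 20 risers.
R = 2860 ÷ 20 = 143 mm.
T = 603 − 2·143 = 317 mm, which satisfies the 276 mm minimum.
Treads = 20 − 1 = 19; going = 19 × 317 = 6023 mm.
Enclosure = 6023 + 1168 + 1192 = 8383 mm.

8383 mm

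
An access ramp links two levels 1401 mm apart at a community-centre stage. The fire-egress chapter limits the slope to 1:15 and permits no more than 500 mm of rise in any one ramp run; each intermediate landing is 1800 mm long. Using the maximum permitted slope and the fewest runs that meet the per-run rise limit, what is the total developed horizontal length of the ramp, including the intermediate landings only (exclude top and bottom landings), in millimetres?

1401 / 500 = 2.802 → round up to 3 ramp runs. That means 2 intermediate landings.
Ramp run (horizontal) at 1:15: 1401 × 15 = 21015 mm.
2 intermediate landings contribute 2 × 1800 = 3600 mm.
Developed length = 21015 + 3600 = 24615 mm.

24615 mm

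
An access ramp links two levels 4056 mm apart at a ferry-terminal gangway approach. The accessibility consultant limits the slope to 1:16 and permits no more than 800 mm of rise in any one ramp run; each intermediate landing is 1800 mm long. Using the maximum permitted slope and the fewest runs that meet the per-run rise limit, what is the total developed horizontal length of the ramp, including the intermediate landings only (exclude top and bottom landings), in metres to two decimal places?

73.90 m

At most 800 each: 4056/800 = 5.07, giving 6 ramp runs. That means 5 intermediate landings.
Ramp run (horizontal) at 1:16: 4056 × 16 = 64896 mm.
Intermediate landings: 5 × 1800 = 9000 mm.
Developed length = 64896 + 9000 = 73896 mm.
= 73.90 m.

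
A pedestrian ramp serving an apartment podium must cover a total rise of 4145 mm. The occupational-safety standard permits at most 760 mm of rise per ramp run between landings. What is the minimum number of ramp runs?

6 runs

4145 / 760 = 5.45, so 6 ramp runs are needed.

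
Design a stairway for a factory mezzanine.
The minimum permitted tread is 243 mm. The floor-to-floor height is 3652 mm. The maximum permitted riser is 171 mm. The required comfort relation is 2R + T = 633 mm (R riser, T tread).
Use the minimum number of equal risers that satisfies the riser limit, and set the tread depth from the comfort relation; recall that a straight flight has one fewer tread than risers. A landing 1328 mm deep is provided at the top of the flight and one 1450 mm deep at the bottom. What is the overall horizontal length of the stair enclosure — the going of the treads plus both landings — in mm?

9099 mm

3652 / 171 = 21.357 → round up to 22 risers.
Riser R = 3652 / 22 = 166 mm, within the 171 mm limit.
T = 633 − 2·166 = 301 mm, which satisfies the 243 mm minimum.
Going = (22 − 1) × 301 = 6321 mm.
Enclosure = 6321 + 1328 + 1450 = 9099 mm.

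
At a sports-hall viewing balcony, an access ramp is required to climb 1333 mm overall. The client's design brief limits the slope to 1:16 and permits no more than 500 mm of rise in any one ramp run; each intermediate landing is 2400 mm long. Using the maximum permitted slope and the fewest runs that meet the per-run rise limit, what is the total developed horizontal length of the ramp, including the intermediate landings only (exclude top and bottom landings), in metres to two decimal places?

26.13 m

1333 / 500 = 2.67, so 3 ramp runs are needed. That means 2 intermediate landings.
Horizontal run for 1333 mm of rise at 1:16 is 1333 × 16 = 21328 mm.
2 intermediate landings contribute 2 × 2400 = 4800 mm.
Developed length = 21328 + 4800 = 26128 mm.
= 26.13 m.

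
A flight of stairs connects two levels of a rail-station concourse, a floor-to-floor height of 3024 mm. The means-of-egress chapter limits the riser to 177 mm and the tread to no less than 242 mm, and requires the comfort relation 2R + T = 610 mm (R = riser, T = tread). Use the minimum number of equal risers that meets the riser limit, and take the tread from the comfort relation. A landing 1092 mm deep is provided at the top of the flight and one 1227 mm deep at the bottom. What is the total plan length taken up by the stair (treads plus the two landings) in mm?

At most 177 each: 3024/177 = 17.08, giving 18 risers.
R = 3024 ÷ 18 = 168 mm.
T = 610 − 2·168 = 274 mm, which satisfies the 242 mm minimum.
Treads = 18 − 1 = 17; going = 17 × 274 = 4658 mm.
Enclosure = 4658 + 1092 + 1227 = 6977 mm.

6977 mm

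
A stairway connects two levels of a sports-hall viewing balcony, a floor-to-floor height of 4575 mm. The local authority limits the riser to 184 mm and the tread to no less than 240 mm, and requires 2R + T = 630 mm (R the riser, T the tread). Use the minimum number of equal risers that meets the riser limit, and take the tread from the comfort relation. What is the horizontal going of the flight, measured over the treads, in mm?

6336 mm

At most 184 each: 4575/184 = 24.86, giving 25 risers.
Each riser is 4575/25 = 183 mm (≤ 184 mm).
T = 630 − 2·183 = 264 mm, which satisfies the 240 mm minimum.
25 risers give 24 treads; going = 24 × 264 = 6336 mm.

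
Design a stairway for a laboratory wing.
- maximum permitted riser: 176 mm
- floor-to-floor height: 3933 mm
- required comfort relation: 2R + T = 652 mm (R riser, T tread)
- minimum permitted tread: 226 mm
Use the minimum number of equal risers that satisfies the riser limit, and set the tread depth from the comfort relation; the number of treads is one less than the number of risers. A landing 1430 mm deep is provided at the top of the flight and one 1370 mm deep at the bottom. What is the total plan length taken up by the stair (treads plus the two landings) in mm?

9620 mm

3933 / 176 = 22.35, so 23 risers are needed.
Each riser is 3933/23 = 171 mm (≤ 176 mm).
T = 652 − 2·171 = 310 mm, which satisfies the 226 mm minimum.
Going = (23 − 1) × 310 = 6820 mm.
Enclosure = 6820 + 1430 + 1370 = 9620 mm.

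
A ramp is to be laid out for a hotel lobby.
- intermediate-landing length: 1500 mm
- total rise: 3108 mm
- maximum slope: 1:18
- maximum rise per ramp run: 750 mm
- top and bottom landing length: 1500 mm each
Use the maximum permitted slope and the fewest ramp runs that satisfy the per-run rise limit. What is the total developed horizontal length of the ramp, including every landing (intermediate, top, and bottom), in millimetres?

⌈3108/750⌉ = 5 ramp runs. That means 4 intermediate landings.
Ramp run (horizontal) at 1:18: 3108 × 18 = 55944 mm.
4 intermediate landings contribute 4 × 1500 = 6000 mm.
Top and bottom landings: 2 × 1500 = 3000 mm.
Total = 55944 + 6000 + 3000 = 64944 mm.

64944 mm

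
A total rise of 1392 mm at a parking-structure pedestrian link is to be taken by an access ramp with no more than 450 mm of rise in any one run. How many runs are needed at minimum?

4 runs

⌈1392/450⌉ = 4 ramp runs.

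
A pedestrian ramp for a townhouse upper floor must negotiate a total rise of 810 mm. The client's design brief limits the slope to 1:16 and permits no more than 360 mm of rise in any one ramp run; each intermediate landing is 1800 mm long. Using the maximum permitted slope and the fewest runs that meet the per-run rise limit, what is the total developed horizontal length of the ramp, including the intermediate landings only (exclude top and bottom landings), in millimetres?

810 / 360 = 2.25, so 3 ramp runs are needed. That means 2 intermediate landings.
Ramp run (horizontal) at 1:16: 810 × 16 = 12960 mm.
2 intermediate landings contribute 2 × 1800 = 3600 mm.
Developed length = 12960 + 3600 = 16560 mm.

16560 mm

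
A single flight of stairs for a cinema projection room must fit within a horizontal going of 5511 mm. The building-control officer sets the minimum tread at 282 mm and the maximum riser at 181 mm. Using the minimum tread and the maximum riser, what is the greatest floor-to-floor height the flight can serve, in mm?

Treads that fit: ⌊5511 / 282⌋ = 19.
Risers = treads + 1 = 20.
Maximum height = 20 × 181 = 3620 mm.

3620 mm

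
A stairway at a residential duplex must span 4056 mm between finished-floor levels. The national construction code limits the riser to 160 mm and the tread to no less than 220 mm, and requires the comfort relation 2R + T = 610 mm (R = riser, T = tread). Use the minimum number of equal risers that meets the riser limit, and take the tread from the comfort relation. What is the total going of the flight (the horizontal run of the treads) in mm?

⌈4056/160⌉ = 26 risers.
Each riser is 4056/26 = 156 mm (≤ 160 mm).
Tread T = 610 − 2 × 156 = 298 mm (≥ 220 mm).
Going = (26 − 1) × 298 = 7450 mm.

7450 mm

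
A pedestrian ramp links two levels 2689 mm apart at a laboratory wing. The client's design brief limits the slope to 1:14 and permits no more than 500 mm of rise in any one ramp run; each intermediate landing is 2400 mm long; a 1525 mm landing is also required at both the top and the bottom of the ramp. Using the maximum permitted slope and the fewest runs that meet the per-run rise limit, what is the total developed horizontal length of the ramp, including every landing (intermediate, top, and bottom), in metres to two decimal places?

⌈2689/500⌉ = 6 ramp runs. That means 5 intermediate landings.
Ramp run (horizontal) at 1:14: 2689 × 14 = 37646 mm.
5 intermediate landings contribute 5 × 2400 = 12000 mm.
Top and bottom landings: 2 × 1525 = 3050 mm.
Total = 37646 + 12000 + 3050 = 52696 mm.
= 52.70 m.

52.70 m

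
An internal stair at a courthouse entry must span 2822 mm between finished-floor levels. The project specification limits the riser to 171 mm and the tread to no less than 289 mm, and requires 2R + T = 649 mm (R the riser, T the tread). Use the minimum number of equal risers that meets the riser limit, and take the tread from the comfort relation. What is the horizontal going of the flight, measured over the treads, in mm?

2822 / 171 = 16.50, so 17 risers are needed.
Each riser is 2822/17 = 166 mm (≤ 171 mm).
T = 649 − 2·166 = 317 mm, which satisfies the 289 mm minimum.
Treads = 17 − 1 = 16; going = 16 × 317 = 5072 mm.

5072 mm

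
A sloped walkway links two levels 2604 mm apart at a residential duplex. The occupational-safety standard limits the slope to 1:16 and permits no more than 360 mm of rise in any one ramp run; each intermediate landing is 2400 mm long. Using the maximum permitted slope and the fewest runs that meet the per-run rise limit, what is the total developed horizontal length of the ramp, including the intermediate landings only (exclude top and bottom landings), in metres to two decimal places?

58.46 m

2604 / 360 = 7.233 → round up to 8 ramp runs. That means 7 intermediate landings.
Horizontal run for 2604 mm of rise at 1:16 is 2604 × 16 = 41664 mm.
7 intermediate landings contribute 7 × 2400 = 16800 mm.
Developed length = 41664 + 16800 = 58464 mm.
= 58.46 m.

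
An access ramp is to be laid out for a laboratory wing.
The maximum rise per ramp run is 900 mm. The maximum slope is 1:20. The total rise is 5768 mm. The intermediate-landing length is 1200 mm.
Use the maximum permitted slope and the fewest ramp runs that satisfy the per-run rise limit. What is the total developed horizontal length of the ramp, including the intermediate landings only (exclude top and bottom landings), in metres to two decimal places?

122.56 m

5768 / 900 = 6.409 → round up to 7 ramp runs. That means 6 intermediate landings.
Horizontal run for 5768 mm of rise at 1:20 is 5768 × 20 = 115360 mm.
Intermediate landings: 6 × 1200 = 7200 mm.
Total developed length = 115360 + 7200 = 122560 mm.
= 122.56 m.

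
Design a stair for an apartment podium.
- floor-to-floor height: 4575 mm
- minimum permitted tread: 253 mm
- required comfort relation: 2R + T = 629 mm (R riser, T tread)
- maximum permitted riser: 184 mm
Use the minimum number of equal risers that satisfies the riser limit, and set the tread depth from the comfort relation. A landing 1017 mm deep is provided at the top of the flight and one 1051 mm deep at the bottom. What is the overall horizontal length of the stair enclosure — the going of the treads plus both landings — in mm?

8380 mm

⌈4575/184⌉ = 25 risers.
Each riser is 4575/25 = 183 mm (≤ 184 mm).
From 2R + T = 629: T = 629 − 366 = 263 mm.
25 risers give 24 treads; going = 24 × 263 = 6312 mm.
Add landings: 6312 + 1017 + 1051 = 8380 mm.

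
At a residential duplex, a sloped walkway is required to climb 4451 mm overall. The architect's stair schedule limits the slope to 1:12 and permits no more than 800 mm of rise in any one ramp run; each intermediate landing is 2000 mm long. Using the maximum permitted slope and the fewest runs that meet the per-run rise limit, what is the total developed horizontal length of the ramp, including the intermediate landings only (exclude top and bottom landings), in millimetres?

63412 mm

4451 / 800 = 5.564 → round up to 6 ramp runs. That means 5 intermediate landings.
Horizontal run for 4451 mm of rise at 1:12 is 4451 × 12 = 53412 mm.
Intermediate landings: 5 × 2000 = 10000 mm.
Developed length = 53412 + 10000 = 63412 mm.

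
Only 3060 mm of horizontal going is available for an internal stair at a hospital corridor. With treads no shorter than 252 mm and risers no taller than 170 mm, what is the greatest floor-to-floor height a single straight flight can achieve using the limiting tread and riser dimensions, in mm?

2210 mm

Treads that fit: ⌊3060 / 252⌋ = 12.
Risers = treads + 1 = 13.
Maximum height = 13 × 170 = 2210 mm.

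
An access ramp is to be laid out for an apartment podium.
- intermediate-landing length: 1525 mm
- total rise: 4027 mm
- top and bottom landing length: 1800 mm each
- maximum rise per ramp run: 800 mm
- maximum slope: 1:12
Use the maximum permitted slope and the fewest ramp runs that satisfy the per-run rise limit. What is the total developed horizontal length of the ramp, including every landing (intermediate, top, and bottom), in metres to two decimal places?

At most 800 each: 4027/800 = 5.03, giving 6 ramp runs. That means 5 intermediate landings.
Horizontal run for 4027 mm of rise at 1:12 is 4027 × 12 = 48324 mm.
5 intermediate landings contribute 5 × 1525 = 7625 mm.
Top and bottom landings: 2 × 1800 = 3600 mm.
Total = 48324 + 7625 + 3600 = 59549 mm.
= 59.55 m.

59.55 m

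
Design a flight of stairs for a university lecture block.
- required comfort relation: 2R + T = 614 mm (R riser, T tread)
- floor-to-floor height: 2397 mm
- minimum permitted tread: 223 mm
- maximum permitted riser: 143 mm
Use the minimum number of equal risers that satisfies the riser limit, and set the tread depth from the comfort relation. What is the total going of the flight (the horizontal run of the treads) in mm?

5312 mm

At most 143 each: 2397/143 = 16.76, giving 17 risers.
R = 2397 ÷ 17 = 141 mm.
From 2R + T = 614: T = 614 − 282 = 332 mm.
Treads = 17 − 1 = 16; going = 16 × 332 = 5312 mm.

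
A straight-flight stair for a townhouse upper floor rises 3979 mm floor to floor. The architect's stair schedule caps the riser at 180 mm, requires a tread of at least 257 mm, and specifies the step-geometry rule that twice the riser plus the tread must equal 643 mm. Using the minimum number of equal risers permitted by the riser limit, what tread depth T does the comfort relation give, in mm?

⌈3979/180⌉ = 23 risers.
R = 3979 ÷ 23 = 173 mm.
Tread T = 643 − 2 × 173 = 297 mm (≥ 257 mm).

297 mm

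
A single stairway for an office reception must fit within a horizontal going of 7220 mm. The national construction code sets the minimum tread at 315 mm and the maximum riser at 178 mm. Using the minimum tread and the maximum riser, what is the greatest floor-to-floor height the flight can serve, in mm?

Treads that fit: ⌊7220 / 315⌋ = 22.
Risers = treads + 1 = 23.
Maximum height = 23 × 178 = 4094 mm.

4094 mm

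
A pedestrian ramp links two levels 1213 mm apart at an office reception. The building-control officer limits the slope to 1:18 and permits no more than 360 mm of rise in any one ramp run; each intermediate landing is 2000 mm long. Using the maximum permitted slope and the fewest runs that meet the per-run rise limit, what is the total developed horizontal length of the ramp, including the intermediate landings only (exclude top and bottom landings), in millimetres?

27834 mm

1213 / 360 = 3.369 → round up to 4 ramp runs. That means 3 intermediate landings.
Horizontal run for 1213 mm of rise at 1:18 is 1213 × 18 = 21834 mm.
Intermediate landings: 3 × 2000 = 6000 mm.
Developed length = 21834 + 6000 = 27834 mm.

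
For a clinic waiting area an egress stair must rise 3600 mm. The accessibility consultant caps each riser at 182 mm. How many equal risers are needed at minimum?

20 risers

3600 / 182 = 19.78, so 20 risers are needed.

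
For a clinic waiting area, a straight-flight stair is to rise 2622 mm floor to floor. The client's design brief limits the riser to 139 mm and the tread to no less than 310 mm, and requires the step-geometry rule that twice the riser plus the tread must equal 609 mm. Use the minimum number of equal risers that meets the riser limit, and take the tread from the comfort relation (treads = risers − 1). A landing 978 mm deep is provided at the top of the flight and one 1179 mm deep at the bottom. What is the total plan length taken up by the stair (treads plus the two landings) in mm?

⌈2622/139⌉ = 19 risers.
Riser R = 2622 / 19 = 138 mm, within the 139 mm limit.
Tread T = 609 − 2 × 138 = 333 mm (≥ 310 mm).
19 risers give 18 treads; going = 18 × 333 = 5994 mm.
Enclosure = 5994 + 978 + 1179 = 8151 mm.

8151 mm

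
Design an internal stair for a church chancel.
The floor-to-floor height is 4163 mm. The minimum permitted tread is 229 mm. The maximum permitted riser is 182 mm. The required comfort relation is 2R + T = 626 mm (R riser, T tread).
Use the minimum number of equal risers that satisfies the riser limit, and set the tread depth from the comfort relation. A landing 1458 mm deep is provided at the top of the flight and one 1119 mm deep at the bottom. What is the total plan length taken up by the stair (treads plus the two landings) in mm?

At most 182 each: 4163/182 = 22.87, giving 23 risers.
R = 4163 ÷ 23 = 181 mm.
Tread T = 626 − 2 × 181 = 264 mm (≥ 229 mm).
Going = (23 − 1) × 264 = 5808 mm.
Add landings: 5808 + 1458 + 1119 = 8385 mm.

8385 mm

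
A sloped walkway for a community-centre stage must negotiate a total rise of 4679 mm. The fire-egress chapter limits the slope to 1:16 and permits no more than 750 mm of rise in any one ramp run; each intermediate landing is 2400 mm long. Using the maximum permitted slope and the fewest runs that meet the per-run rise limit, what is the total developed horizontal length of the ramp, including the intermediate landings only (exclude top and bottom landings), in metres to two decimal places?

4679 / 750 = 6.239 → round up to 7 ramp runs. That means 6 intermediate landings.
Horizontal run for 4679 mm of rise at 1:16 is 4679 × 16 = 74864 mm.
Intermediate landings: 6 × 2400 = 14400 mm.
Total developed length = 74864 + 14400 = 89264 mm.
= 89.26 m.

89.26 m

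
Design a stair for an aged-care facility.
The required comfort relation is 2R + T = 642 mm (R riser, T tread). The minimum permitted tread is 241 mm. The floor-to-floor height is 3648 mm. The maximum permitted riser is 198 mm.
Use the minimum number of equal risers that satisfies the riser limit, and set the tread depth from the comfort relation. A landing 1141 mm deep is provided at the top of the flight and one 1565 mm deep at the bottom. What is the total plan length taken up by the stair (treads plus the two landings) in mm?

At most 198 each: 3648/198 = 18.42, giving 19 risers.
Riser R = 3648 / 19 = 192 mm, within the 198 mm limit.
T = 642 − 2·192 = 258 mm, which satisfies the 241 mm minimum.
Treads = 19 − 1 = 18; going = 18 × 258 = 4644 mm.
Add landings: 4644 + 1141 + 1565 = 7350 mm.

7350 mm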